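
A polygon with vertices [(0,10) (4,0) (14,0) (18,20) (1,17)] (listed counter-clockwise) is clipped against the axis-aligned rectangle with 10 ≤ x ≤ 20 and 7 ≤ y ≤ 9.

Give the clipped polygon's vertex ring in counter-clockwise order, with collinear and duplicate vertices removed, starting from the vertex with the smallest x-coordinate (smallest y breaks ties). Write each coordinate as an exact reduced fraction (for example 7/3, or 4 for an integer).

1. After x ≥ 10: [(10,0) (14,0) (18,20) (10,316/17)]
2. After x ≤ 20: [(10,0) (14,0) (18,20) (10,316/17)]
3. After y ≥ 7: [(10,7) (77/5,7) (18,20) (10,316/17)]
4. After y ≤ 9: [(10,9) (10,7) (77/5,7) (79/5,9)]
5. Canonical ring: [(10,7) (77/5,7) (79/5,9) (10,9)]

Clipped polygon: [(10,7) (77/5,7) (79/5,9) (10,9)]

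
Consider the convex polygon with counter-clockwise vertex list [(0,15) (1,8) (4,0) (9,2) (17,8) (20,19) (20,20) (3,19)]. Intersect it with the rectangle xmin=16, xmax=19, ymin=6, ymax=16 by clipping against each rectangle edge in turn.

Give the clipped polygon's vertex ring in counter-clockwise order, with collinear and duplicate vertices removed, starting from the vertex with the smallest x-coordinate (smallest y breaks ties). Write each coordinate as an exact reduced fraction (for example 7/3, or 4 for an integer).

Clipped polygon: [(16,29/4) (17,8) (19,46/3) (19,16) (16,16)]

1. After x ≥ 16: [(16,29/4) (17,8) (20,19) (20,20) (16,336/17)]
2. After x ≤ 19: [(16,29/4) (17,8) (19,46/3) (19,339/17) (16,336/17)]
3. After y ≥ 6: [(16,29/4) (17,8) (19,46/3) (19,339/17) (16,336/17)]
4. After y ≤ 16: [(16,16) (16,29/4) (17,8) (19,46/3) (19,16)]
5. Canonical ring: [(16,29/4) (17,8) (19,46/3) (19,16) (16,16)]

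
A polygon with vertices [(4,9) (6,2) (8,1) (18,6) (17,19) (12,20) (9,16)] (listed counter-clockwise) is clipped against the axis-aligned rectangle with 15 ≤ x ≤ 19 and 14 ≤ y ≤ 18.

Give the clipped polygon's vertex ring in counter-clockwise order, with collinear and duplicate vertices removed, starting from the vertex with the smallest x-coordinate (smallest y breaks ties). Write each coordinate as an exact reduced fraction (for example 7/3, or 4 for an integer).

1. After x ≥ 15: [(15,9/2) (18,6) (17,19) (15,97/5)]
2. After x ≤ 19: [(15,9/2) (18,6) (17,19) (15,97/5)]
3. After y ≥ 14: [(15,14) (226/13,14) (17,19) (15,97/5)]
4. After y ≤ 18: [(15,18) (15,14) (226/13,14) (222/13,18)]
5. Canonical ring: [(15,14) (226/13,14) (222/13,18) (15,18)]

Clipped polygon: [(15,14) (226/13,14) (222/13,18) (15,18)]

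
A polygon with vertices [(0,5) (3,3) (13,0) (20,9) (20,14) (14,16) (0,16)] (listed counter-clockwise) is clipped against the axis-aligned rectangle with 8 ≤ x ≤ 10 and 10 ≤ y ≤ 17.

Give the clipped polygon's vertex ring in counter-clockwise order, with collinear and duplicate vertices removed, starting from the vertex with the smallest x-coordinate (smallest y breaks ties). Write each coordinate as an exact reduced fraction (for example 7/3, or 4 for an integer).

1. After x ≥ 8: [(8,3/2) (13,0) (20,9) (20,14) (14,16) (8,16)]
2. After x ≤ 10: [(8,3/2) (10,9/10) (10,16) (8,16)]
3. After y ≥ 10: [(8,10) (10,10) (10,16) (8,16)]
4. After y ≤ 17: [(8,10) (10,10) (10,16) (8,16)]
5. Canonical ring: [(8,10) (10,10) (10,16) (8,16)]

Clipped polygon: [(8,10) (10,10) (10,16) (8,16)]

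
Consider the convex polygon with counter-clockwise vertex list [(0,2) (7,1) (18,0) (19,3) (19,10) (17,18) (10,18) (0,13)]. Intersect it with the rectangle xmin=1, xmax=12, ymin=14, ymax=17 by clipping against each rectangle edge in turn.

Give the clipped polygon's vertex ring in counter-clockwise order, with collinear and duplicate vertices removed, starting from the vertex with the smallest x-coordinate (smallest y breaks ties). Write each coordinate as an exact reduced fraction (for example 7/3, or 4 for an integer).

1. After x ≥ 1: [(1,13/7) (7,1) (18,0) (19,3) (19,10) (17,18) (10,18) (1,27/2)]
2. After x ≤ 12: [(1,13/7) (7,1) (12,6/11) (12,18) (10,18) (1,27/2)]
3. After y ≥ 14: [(12,14) (12,18) (10,18) (2,14)]
4. After y ≤ 17: [(12,14) (12,17) (8,17) (2,14)]
5. Canonical ring: [(2,14) (12,14) (12,17) (8,17)]

Clipped polygon: [(2,14) (12,14) (12,17) (8,17)]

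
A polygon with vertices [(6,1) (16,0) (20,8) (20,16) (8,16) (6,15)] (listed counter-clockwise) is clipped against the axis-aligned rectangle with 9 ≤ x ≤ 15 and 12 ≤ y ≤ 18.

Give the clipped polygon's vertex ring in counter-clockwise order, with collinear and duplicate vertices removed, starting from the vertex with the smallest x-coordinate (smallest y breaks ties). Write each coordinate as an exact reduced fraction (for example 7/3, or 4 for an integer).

Clipped polygon: [(9,12) (15,12) (15,16) (9,16)]

1. After x ≥ 9: [(9,7/10) (16,0) (20,8) (20,16) (9,16)]
2. After x ≤ 15: [(9,7/10) (15,1/10) (15,16) (9,16)]
3. After y ≥ 12: [(9,12) (15,12) (15,16) (9,16)]
4. After y ≤ 18: [(9,12) (15,12) (15,16) (9,16)]
5. Canonical ring: [(9,12) (15,12) (15,16) (9,16)]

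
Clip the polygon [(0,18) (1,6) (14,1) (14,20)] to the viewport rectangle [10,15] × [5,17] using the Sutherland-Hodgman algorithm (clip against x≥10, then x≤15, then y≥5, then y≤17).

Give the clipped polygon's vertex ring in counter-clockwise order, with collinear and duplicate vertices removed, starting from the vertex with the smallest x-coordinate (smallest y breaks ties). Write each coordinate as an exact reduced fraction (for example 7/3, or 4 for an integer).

Clipped polygon: [(10,5) (14,5) (14,17) (10,17)]

1. After x ≥ 10: [(10,136/7) (10,33/13) (14,1) (14,20)]
2. After x ≤ 15: [(10,136/7) (10,33/13) (14,1) (14,20)]
3. After y ≥ 5: [(10,136/7) (10,5) (14,5) (14,20)]
4. After y ≤ 17: [(10,17) (10,5) (14,5) (14,17)]
5. Canonical ring: [(10,5) (14,5) (14,17) (10,17)]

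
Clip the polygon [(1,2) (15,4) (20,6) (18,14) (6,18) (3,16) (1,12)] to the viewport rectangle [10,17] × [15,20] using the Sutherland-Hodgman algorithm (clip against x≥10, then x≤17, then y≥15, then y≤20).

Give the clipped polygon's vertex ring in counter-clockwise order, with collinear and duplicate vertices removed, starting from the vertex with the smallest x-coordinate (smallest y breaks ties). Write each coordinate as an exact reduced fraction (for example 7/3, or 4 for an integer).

Clipped polygon: [(10,15) (15,15) (10,50/3)]

1. After x ≥ 10: [(10,23/7) (15,4) (20,6) (18,14) (10,50/3)]
2. After x ≤ 17: [(10,23/7) (15,4) (17,24/5) (17,43/3) (10,50/3)]
3. After y ≥ 15: [(10,15) (15,15) (10,50/3)]
4. After y ≤ 20: [(10,15) (15,15) (10,50/3)]
5. Canonical ring: [(10,15) (15,15) (10,50/3)]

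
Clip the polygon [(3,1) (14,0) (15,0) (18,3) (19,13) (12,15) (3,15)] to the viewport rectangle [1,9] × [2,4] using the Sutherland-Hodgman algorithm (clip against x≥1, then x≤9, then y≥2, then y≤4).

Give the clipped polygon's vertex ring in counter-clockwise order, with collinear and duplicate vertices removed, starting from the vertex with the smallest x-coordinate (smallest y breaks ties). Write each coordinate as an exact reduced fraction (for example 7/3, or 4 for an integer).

Clipped polygon: [(3,2) (9,2) (9,4) (3,4)]

1. After x ≥ 1: [(3,1) (14,0) (15,0) (18,3) (19,13) (12,15) (3,15)]
2. After x ≤ 9: [(3,1) (9,5/11) (9,15) (3,15)]
3. After y ≥ 2: [(3,2) (9,2) (9,15) (3,15)]
4. After y ≤ 4: [(3,4) (3,2) (9,2) (9,4)]
5. Canonical ring: [(3,2) (9,2) (9,4) (3,4)]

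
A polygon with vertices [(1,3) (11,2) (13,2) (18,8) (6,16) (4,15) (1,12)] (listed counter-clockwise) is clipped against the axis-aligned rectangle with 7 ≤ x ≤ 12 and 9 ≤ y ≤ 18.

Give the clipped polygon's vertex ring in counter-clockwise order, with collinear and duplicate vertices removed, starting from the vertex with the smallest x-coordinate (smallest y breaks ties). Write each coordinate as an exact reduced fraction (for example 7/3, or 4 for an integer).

Clipped polygon: [(7,9) (12,9) (12,12) (7,46/3)]

1. After x ≥ 7: [(7,12/5) (11,2) (13,2) (18,8) (7,46/3)]
2. After x ≤ 12: [(7,12/5) (11,2) (12,2) (12,12) (7,46/3)]
3. After y ≥ 9: [(7,9) (12,9) (12,12) (7,46/3)]
4. After y ≤ 18: [(7,9) (12,9) (12,12) (7,46/3)]
5. Canonical ring: [(7,9) (12,9) (12,12) (7,46/3)]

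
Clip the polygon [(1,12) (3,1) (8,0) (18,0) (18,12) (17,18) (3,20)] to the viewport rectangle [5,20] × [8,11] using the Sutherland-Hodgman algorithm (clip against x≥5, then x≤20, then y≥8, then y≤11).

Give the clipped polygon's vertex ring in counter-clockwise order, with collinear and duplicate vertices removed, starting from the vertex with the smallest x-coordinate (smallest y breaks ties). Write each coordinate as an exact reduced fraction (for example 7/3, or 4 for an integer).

Clipped polygon: [(5,8) (18,8) (18,11) (5,11)]

1. After x ≥ 5: [(5,3/5) (8,0) (18,0) (18,12) (17,18) (5,138/7)]
2. After x ≤ 20: [(5,3/5) (8,0) (18,0) (18,12) (17,18) (5,138/7)]
3. After y ≥ 8: [(5,8) (18,8) (18,12) (17,18) (5,138/7)]
4. After y ≤ 11: [(5,11) (5,8) (18,8) (18,11)]
5. Canonical ring: [(5,8) (18,8) (18,11) (5,11)]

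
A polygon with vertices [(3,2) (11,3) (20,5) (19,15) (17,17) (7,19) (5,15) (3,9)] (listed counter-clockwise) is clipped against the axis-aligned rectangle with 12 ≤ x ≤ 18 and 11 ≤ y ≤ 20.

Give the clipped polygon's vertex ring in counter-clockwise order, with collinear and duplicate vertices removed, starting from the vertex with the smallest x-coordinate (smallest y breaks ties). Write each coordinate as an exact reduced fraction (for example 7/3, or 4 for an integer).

Clipped polygon: [(12,11) (18,11) (18,16) (17,17) (12,18)]

1. After x ≥ 12: [(12,29/9) (20,5) (19,15) (17,17) (12,18)]
2. After x ≤ 18: [(12,29/9) (18,41/9) (18,16) (17,17) (12,18)]
3. After y ≥ 11: [(12,11) (18,11) (18,16) (17,17) (12,18)]
4. After y ≤ 20: [(12,11) (18,11) (18,16) (17,17) (12,18)]
5. Canonical ring: [(12,11) (18,11) (18,16) (17,17) (12,18)]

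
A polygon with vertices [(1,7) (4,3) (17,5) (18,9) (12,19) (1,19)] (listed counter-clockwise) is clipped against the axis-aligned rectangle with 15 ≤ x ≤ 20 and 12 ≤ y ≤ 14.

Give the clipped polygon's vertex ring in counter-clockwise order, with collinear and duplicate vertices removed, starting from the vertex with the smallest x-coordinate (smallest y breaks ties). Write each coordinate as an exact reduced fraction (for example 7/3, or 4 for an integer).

1. After x ≥ 15: [(15,61/13) (17,5) (18,9) (15,14)]
2. After x ≤ 20: [(15,61/13) (17,5) (18,9) (15,14)]
3. After y ≥ 12: [(15,12) (81/5,12) (15,14)]
4. After y ≤ 14: [(15,12) (81/5,12) (15,14)]
5. Canonical ring: [(15,12) (81/5,12) (15,14)]

Clipped polygon: [(15,12) (81/5,12) (15,14)]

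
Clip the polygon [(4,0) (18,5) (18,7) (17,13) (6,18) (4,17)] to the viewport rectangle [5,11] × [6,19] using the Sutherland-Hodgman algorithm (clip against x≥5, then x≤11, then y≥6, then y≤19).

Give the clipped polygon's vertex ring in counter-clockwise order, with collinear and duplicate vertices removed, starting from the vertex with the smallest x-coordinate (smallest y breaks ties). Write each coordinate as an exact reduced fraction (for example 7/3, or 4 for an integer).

Clipped polygon: [(5,6) (11,6) (11,173/11) (6,18) (5,35/2)]

1. After x ≥ 5: [(5,5/14) (18,5) (18,7) (17,13) (6,18) (5,35/2)]
2. After x ≤ 11: [(5,5/14) (11,5/2) (11,173/11) (6,18) (5,35/2)]
3. After y ≥ 6: [(5,6) (11,6) (11,173/11) (6,18) (5,35/2)]
4. After y ≤ 19: [(5,6) (11,6) (11,173/11) (6,18) (5,35/2)]
5. Canonical ring: [(5,6) (11,6) (11,173/11) (6,18) (5,35/2)]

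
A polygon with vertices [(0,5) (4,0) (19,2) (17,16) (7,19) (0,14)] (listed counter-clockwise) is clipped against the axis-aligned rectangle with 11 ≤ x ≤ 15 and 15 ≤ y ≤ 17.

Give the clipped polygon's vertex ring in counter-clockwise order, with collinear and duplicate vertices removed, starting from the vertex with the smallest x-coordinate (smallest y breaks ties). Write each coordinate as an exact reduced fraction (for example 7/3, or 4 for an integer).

1. After x ≥ 11: [(11,14/15) (19,2) (17,16) (11,89/5)]
2. After x ≤ 15: [(11,14/15) (15,22/15) (15,83/5) (11,89/5)]
3. After y ≥ 15: [(11,15) (15,15) (15,83/5) (11,89/5)]
4. After y ≤ 17: [(11,17) (11,15) (15,15) (15,83/5) (41/3,17)]
5. Canonical ring: [(11,15) (15,15) (15,83/5) (41/3,17) (11,17)]

Clipped polygon: [(11,15) (15,15) (15,83/5) (41/3,17) (11,17)]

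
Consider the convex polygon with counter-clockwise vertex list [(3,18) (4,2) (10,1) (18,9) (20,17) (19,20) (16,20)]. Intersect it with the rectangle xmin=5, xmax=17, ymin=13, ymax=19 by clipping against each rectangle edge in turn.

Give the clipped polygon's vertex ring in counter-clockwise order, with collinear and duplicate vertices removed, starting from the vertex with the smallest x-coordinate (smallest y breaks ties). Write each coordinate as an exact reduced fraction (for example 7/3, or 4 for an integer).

1. After x ≥ 5: [(5,238/13) (5,11/6) (10,1) (18,9) (20,17) (19,20) (16,20)]
2. After x ≤ 17: [(5,238/13) (5,11/6) (10,1) (17,8) (17,20) (16,20)]
3. After y ≥ 13: [(5,238/13) (5,13) (17,13) (17,20) (16,20)]
4. After y ≤ 19: [(19/2,19) (5,238/13) (5,13) (17,13) (17,19)]
5. Canonical ring: [(5,13) (17,13) (17,19) (19/2,19) (5,238/13)]

Clipped polygon: [(5,13) (17,13) (17,19) (19/2,19) (5,238/13)]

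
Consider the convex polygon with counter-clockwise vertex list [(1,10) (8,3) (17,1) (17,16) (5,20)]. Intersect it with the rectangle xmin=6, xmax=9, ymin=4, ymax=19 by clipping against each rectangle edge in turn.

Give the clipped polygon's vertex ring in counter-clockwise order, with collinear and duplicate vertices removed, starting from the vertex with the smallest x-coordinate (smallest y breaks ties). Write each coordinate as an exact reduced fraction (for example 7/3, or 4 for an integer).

Clipped polygon: [(6,5) (7,4) (9,4) (9,56/3) (8,19) (6,19)]

1. After x ≥ 6: [(6,5) (8,3) (17,1) (17,16) (6,59/3)]
2. After x ≤ 9: [(6,5) (8,3) (9,25/9) (9,56/3) (6,59/3)]
3. After y ≥ 4: [(6,5) (7,4) (9,4) (9,56/3) (6,59/3)]
4. After y ≤ 19: [(6,19) (6,5) (7,4) (9,4) (9,56/3) (8,19)]
5. Canonical ring: [(6,5) (7,4) (9,4) (9,56/3) (8,19) (6,19)]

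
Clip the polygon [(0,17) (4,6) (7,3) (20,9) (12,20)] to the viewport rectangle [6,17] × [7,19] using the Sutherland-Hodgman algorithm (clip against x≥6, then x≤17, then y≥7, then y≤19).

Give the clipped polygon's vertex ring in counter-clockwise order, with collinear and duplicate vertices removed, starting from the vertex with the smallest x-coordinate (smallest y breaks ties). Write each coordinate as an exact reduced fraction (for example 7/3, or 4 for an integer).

1. After x ≥ 6: [(6,37/2) (6,4) (7,3) (20,9) (12,20)]
2. After x ≤ 17: [(6,37/2) (6,4) (7,3) (17,99/13) (17,105/8) (12,20)]
3. After y ≥ 7: [(6,37/2) (6,7) (47/3,7) (17,99/13) (17,105/8) (12,20)]
4. After y ≤ 19: [(8,19) (6,37/2) (6,7) (47/3,7) (17,99/13) (17,105/8) (140/11,19)]
5. Canonical ring: [(6,7) (47/3,7) (17,99/13) (17,105/8) (140/11,19) (8,19) (6,37/2)]

Clipped polygon: [(6,7) (47/3,7) (17,99/13) (17,105/8) (140/11,19) (8,19) (6,37/2)]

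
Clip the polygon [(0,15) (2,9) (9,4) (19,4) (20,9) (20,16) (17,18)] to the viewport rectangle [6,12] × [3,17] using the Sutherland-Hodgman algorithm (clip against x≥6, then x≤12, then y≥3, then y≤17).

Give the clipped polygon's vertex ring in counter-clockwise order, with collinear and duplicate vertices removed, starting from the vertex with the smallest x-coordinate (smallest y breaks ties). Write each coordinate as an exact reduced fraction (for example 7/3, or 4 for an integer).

1. After x ≥ 6: [(6,273/17) (6,43/7) (9,4) (19,4) (20,9) (20,16) (17,18)]
2. After x ≤ 12: [(12,291/17) (6,273/17) (6,43/7) (9,4) (12,4)]
3. After y ≥ 3: [(12,291/17) (6,273/17) (6,43/7) (9,4) (12,4)]
4. After y ≤ 17: [(12,17) (34/3,17) (6,273/17) (6,43/7) (9,4) (12,4)]
5. Canonical ring: [(6,43/7) (9,4) (12,4) (12,17) (34/3,17) (6,273/17)]

Clipped polygon: [(6,43/7) (9,4) (12,4) (12,17) (34/3,17) (6,273/17)]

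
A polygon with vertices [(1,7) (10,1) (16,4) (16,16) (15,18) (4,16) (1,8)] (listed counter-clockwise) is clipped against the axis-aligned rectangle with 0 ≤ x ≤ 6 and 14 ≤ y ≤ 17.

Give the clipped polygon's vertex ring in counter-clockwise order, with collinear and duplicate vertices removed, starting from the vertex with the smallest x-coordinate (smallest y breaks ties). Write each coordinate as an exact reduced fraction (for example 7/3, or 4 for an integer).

Clipped polygon: [(13/4,14) (6,14) (6,180/11) (4,16)]

1. After x ≥ 0: [(1,7) (10,1) (16,4) (16,16) (15,18) (4,16) (1,8)]
2. After x ≤ 6: [(1,7) (6,11/3) (6,180/11) (4,16) (1,8)]
3. After y ≥ 14: [(6,14) (6,180/11) (4,16) (13/4,14)]
4. After y ≤ 17: [(6,14) (6,180/11) (4,16) (13/4,14)]
5. Canonical ring: [(13/4,14) (6,14) (6,180/11) (4,16)]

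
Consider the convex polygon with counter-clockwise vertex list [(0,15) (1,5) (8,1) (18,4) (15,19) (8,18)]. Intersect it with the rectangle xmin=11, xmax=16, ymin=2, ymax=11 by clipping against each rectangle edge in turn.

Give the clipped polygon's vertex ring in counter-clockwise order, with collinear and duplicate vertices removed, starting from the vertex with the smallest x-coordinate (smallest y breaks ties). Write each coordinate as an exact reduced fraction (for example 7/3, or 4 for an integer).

1. After x ≥ 11: [(11,19/10) (18,4) (15,19) (11,129/7)]
2. After x ≤ 16: [(11,19/10) (16,17/5) (16,14) (15,19) (11,129/7)]
3. After y ≥ 2: [(11,2) (34/3,2) (16,17/5) (16,14) (15,19) (11,129/7)]
4. After y ≤ 11: [(11,11) (11,2) (34/3,2) (16,17/5) (16,11)]
5. Canonical ring: [(11,2) (34/3,2) (16,17/5) (16,11) (11,11)]

Clipped polygon: [(11,2) (34/3,2) (16,17/5) (16,11) (11,11)]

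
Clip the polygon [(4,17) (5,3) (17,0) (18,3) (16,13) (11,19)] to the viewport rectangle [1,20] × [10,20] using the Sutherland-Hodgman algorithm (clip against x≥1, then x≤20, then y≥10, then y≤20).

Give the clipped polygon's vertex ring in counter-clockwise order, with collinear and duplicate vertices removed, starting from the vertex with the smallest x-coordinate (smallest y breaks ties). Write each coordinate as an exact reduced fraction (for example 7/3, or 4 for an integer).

Clipped polygon: [(4,17) (9/2,10) (83/5,10) (16,13) (11,19)]

1. After x ≥ 1: [(4,17) (5,3) (17,0) (18,3) (16,13) (11,19)]
2. After x ≤ 20: [(4,17) (5,3) (17,0) (18,3) (16,13) (11,19)]
3. After y ≥ 10: [(4,17) (9/2,10) (83/5,10) (16,13) (11,19)]
4. After y ≤ 20: [(4,17) (9/2,10) (83/5,10) (16,13) (11,19)]
5. Canonical ring: [(4,17) (9/2,10) (83/5,10) (16,13) (11,19)]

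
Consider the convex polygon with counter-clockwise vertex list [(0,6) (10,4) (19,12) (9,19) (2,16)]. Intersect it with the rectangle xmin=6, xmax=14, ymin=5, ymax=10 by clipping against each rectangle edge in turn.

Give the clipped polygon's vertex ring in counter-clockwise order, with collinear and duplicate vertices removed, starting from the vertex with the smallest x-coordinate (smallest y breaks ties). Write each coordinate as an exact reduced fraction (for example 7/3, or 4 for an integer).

Clipped polygon: [(6,5) (89/8,5) (14,68/9) (14,10) (6,10)]

1. After x ≥ 6: [(6,24/5) (10,4) (19,12) (9,19) (6,124/7)]
2. After x ≤ 14: [(6,24/5) (10,4) (14,68/9) (14,31/2) (9,19) (6,124/7)]
3. After y ≥ 5: [(6,5) (89/8,5) (14,68/9) (14,31/2) (9,19) (6,124/7)]
4. After y ≤ 10: [(6,10) (6,5) (89/8,5) (14,68/9) (14,10)]
5. Canonical ring: [(6,5) (89/8,5) (14,68/9) (14,10) (6,10)]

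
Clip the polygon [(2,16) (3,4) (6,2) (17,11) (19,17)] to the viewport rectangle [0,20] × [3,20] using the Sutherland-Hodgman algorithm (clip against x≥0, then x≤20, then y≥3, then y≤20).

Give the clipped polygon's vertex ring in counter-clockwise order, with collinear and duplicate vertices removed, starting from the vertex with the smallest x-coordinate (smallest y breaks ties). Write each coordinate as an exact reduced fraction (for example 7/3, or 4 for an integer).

Clipped polygon: [(2,16) (3,4) (9/2,3) (65/9,3) (17,11) (19,17)]

1. After x ≥ 0: [(2,16) (3,4) (6,2) (17,11) (19,17)]
2. After x ≤ 20: [(2,16) (3,4) (6,2) (17,11) (19,17)]
3. After y ≥ 3: [(2,16) (3,4) (9/2,3) (65/9,3) (17,11) (19,17)]
4. After y ≤ 20: [(2,16) (3,4) (9/2,3) (65/9,3) (17,11) (19,17)]
5. Canonical ring: [(2,16) (3,4) (9/2,3) (65/9,3) (17,11) (19,17)]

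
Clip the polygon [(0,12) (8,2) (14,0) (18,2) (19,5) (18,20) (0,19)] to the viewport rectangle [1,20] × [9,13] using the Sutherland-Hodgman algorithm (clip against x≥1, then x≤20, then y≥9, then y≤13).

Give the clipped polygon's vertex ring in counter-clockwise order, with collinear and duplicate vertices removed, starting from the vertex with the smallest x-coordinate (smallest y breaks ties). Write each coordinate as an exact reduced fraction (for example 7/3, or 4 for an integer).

Clipped polygon: [(1,43/4) (12/5,9) (281/15,9) (277/15,13) (1,13)]

1. After x ≥ 1: [(1,43/4) (8,2) (14,0) (18,2) (19,5) (18,20) (1,343/18)]
2. After x ≤ 20: [(1,43/4) (8,2) (14,0) (18,2) (19,5) (18,20) (1,343/18)]
3. After y ≥ 9: [(1,43/4) (12/5,9) (281/15,9) (18,20) (1,343/18)]
4. After y ≤ 13: [(1,13) (1,43/4) (12/5,9) (281/15,9) (277/15,13)]
5. Canonical ring: [(1,43/4) (12/5,9) (281/15,9) (277/15,13) (1,13)]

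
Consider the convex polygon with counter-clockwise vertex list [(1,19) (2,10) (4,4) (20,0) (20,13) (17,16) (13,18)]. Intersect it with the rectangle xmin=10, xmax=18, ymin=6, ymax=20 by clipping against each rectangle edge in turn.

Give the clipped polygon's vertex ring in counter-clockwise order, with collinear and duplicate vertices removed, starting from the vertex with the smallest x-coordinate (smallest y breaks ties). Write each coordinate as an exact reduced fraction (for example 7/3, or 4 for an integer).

Clipped polygon: [(10,6) (18,6) (18,15) (17,16) (13,18) (10,73/4)]

1. After x ≥ 10: [(10,73/4) (10,5/2) (20,0) (20,13) (17,16) (13,18)]
2. After x ≤ 18: [(10,73/4) (10,5/2) (18,1/2) (18,15) (17,16) (13,18)]
3. After y ≥ 6: [(10,73/4) (10,6) (18,6) (18,15) (17,16) (13,18)]
4. After y ≤ 20: [(10,73/4) (10,6) (18,6) (18,15) (17,16) (13,18)]
5. Canonical ring: [(10,6) (18,6) (18,15) (17,16) (13,18) (10,73/4)]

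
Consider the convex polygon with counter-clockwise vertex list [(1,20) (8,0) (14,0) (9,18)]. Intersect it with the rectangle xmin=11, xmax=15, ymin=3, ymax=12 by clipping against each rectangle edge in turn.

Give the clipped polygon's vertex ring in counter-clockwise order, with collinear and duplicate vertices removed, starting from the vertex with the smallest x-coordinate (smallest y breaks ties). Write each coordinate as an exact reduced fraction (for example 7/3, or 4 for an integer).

Clipped polygon: [(11,3) (79/6,3) (11,54/5)]

1. After x ≥ 11: [(11,0) (14,0) (11,54/5)]
2. After x ≤ 15: [(11,0) (14,0) (11,54/5)]
3. After y ≥ 3: [(11,3) (79/6,3) (11,54/5)]
4. After y ≤ 12: [(11,3) (79/6,3) (11,54/5)]
5. Canonical ring: [(11,3) (79/6,3) (11,54/5)]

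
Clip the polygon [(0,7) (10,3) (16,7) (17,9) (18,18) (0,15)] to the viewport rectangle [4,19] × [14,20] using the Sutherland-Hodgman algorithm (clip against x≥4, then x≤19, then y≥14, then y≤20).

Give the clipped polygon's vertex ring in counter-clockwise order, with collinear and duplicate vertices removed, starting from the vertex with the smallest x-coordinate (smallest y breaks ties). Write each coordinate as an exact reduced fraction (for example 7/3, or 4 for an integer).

Clipped polygon: [(4,14) (158/9,14) (18,18) (4,47/3)]

1. After x ≥ 4: [(4,27/5) (10,3) (16,7) (17,9) (18,18) (4,47/3)]
2. After x ≤ 19: [(4,27/5) (10,3) (16,7) (17,9) (18,18) (4,47/3)]
3. After y ≥ 14: [(4,14) (158/9,14) (18,18) (4,47/3)]
4. After y ≤ 20: [(4,14) (158/9,14) (18,18) (4,47/3)]
5. Canonical ring: [(4,14) (158/9,14) (18,18) (4,47/3)]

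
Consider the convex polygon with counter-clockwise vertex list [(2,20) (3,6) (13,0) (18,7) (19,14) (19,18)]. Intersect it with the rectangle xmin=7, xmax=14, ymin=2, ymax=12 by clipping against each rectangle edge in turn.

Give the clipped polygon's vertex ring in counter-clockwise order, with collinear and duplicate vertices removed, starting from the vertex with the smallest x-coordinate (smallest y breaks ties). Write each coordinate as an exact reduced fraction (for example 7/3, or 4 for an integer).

Clipped polygon: [(7,18/5) (29/3,2) (14,2) (14,12) (7,12)]

1. After x ≥ 7: [(7,330/17) (7,18/5) (13,0) (18,7) (19,14) (19,18)]
2. After x ≤ 14: [(14,316/17) (7,330/17) (7,18/5) (13,0) (14,7/5)]
3. After y ≥ 2: [(14,2) (14,316/17) (7,330/17) (7,18/5) (29/3,2)]
4. After y ≤ 12: [(14,2) (14,12) (7,12) (7,18/5) (29/3,2)]
5. Canonical ring: [(7,18/5) (29/3,2) (14,2) (14,12) (7,12)]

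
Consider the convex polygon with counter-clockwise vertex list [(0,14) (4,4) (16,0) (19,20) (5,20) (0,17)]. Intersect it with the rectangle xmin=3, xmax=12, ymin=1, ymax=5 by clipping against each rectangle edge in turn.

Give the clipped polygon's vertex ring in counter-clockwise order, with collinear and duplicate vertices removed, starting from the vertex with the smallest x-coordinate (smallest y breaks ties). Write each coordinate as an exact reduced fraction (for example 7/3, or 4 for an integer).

Clipped polygon: [(18/5,5) (4,4) (12,4/3) (12,5)]

1. After x ≥ 3: [(3,13/2) (4,4) (16,0) (19,20) (5,20) (3,94/5)]
2. After x ≤ 12: [(3,13/2) (4,4) (12,4/3) (12,20) (5,20) (3,94/5)]
3. After y ≥ 1: [(3,13/2) (4,4) (12,4/3) (12,20) (5,20) (3,94/5)]
4. After y ≤ 5: [(18/5,5) (4,4) (12,4/3) (12,5)]
5. Canonical ring: [(18/5,5) (4,4) (12,4/3) (12,5)]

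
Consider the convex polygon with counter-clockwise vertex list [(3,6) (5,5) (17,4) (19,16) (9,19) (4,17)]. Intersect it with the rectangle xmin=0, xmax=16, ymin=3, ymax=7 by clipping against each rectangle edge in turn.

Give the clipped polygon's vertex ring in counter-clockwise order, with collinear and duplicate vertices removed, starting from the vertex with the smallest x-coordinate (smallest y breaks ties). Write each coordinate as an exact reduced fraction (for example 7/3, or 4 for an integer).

Clipped polygon: [(3,6) (5,5) (16,49/12) (16,7) (34/11,7)]

1. After x ≥ 0: [(3,6) (5,5) (17,4) (19,16) (9,19) (4,17)]
2. After x ≤ 16: [(3,6) (5,5) (16,49/12) (16,169/10) (9,19) (4,17)]
3. After y ≥ 3: [(3,6) (5,5) (16,49/12) (16,169/10) (9,19) (4,17)]
4. After y ≤ 7: [(34/11,7) (3,6) (5,5) (16,49/12) (16,7)]
5. Canonical ring: [(3,6) (5,5) (16,49/12) (16,7) (34/11,7)]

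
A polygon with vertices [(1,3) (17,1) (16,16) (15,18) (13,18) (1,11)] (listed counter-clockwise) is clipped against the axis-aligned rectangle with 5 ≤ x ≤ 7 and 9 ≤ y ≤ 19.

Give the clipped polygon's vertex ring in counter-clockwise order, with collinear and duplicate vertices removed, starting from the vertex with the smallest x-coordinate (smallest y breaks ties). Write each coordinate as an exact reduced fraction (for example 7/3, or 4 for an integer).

Clipped polygon: [(5,9) (7,9) (7,29/2) (5,40/3)]

1. After x ≥ 5: [(5,5/2) (17,1) (16,16) (15,18) (13,18) (5,40/3)]
2. After x ≤ 7: [(5,5/2) (7,9/4) (7,29/2) (5,40/3)]
3. After y ≥ 9: [(5,9) (7,9) (7,29/2) (5,40/3)]
4. After y ≤ 19: [(5,9) (7,9) (7,29/2) (5,40/3)]
5. Canonical ring: [(5,9) (7,9) (7,29/2) (5,40/3)]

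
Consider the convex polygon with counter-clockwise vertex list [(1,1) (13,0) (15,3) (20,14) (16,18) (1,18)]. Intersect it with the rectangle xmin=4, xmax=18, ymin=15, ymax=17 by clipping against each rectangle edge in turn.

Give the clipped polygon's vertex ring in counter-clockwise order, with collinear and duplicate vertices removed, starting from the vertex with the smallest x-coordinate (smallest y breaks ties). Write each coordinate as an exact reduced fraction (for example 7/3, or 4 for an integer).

1. After x ≥ 4: [(4,3/4) (13,0) (15,3) (20,14) (16,18) (4,18)]
2. After x ≤ 18: [(4,3/4) (13,0) (15,3) (18,48/5) (18,16) (16,18) (4,18)]
3. After y ≥ 15: [(4,15) (18,15) (18,16) (16,18) (4,18)]
4. After y ≤ 17: [(4,17) (4,15) (18,15) (18,16) (17,17)]
5. Canonical ring: [(4,15) (18,15) (18,16) (17,17) (4,17)]

Clipped polygon: [(4,15) (18,15) (18,16) (17,17) (4,17)]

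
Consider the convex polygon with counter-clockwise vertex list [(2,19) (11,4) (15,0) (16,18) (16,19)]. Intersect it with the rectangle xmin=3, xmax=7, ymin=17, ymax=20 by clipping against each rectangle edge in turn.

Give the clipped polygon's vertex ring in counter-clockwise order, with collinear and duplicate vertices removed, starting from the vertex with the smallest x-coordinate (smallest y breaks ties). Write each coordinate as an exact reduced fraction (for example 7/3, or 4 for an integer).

Clipped polygon: [(3,52/3) (16/5,17) (7,17) (7,19) (3,19)]

1. After x ≥ 3: [(3,19) (3,52/3) (11,4) (15,0) (16,18) (16,19)]
2. After x ≤ 7: [(7,19) (3,19) (3,52/3) (7,32/3)]
3. After y ≥ 17: [(7,17) (7,19) (3,19) (3,52/3) (16/5,17)]
4. After y ≤ 20: [(7,17) (7,19) (3,19) (3,52/3) (16/5,17)]
5. Canonical ring: [(3,52/3) (16/5,17) (7,17) (7,19) (3,19)]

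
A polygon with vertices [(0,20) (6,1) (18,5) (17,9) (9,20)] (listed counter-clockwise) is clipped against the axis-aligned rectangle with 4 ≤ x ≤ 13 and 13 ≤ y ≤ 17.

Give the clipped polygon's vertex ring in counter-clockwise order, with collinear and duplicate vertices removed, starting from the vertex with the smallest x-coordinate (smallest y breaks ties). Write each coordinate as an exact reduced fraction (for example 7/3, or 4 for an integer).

Clipped polygon: [(4,13) (13,13) (13,29/2) (123/11,17) (4,17)]

1. After x ≥ 4: [(4,20) (4,22/3) (6,1) (18,5) (17,9) (9,20)]
2. After x ≤ 13: [(4,20) (4,22/3) (6,1) (13,10/3) (13,29/2) (9,20)]
3. After y ≥ 13: [(4,20) (4,13) (13,13) (13,29/2) (9,20)]
4. After y ≤ 17: [(4,17) (4,13) (13,13) (13,29/2) (123/11,17)]
5. Canonical ring: [(4,13) (13,13) (13,29/2) (123/11,17) (4,17)]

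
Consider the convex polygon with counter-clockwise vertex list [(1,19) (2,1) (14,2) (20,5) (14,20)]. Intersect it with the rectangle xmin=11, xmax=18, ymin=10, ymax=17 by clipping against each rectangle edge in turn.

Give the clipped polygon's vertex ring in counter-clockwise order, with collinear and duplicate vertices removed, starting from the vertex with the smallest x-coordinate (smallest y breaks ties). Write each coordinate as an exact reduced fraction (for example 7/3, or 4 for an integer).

1. After x ≥ 11: [(11,257/13) (11,7/4) (14,2) (20,5) (14,20)]
2. After x ≤ 18: [(11,257/13) (11,7/4) (14,2) (18,4) (18,10) (14,20)]
3. After y ≥ 10: [(11,257/13) (11,10) (18,10) (18,10) (14,20)]
4. After y ≤ 17: [(11,17) (11,10) (18,10) (18,10) (76/5,17)]
5. Canonical ring: [(11,10) (18,10) (76/5,17) (11,17)]

Clipped polygon: [(11,10) (18,10) (76/5,17) (11,17)]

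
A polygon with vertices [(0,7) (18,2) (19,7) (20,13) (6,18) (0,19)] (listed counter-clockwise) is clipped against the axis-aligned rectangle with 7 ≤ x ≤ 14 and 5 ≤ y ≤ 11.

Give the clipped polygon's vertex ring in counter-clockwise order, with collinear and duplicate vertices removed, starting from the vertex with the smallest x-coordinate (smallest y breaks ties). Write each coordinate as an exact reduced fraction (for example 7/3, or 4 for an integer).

1. After x ≥ 7: [(7,91/18) (18,2) (19,7) (20,13) (7,247/14)]
2. After x ≤ 14: [(7,91/18) (14,28/9) (14,106/7) (7,247/14)]
3. After y ≥ 5: [(7,91/18) (36/5,5) (14,5) (14,106/7) (7,247/14)]
4. After y ≤ 11: [(7,11) (7,91/18) (36/5,5) (14,5) (14,11)]
5. Canonical ring: [(7,91/18) (36/5,5) (14,5) (14,11) (7,11)]

Clipped polygon: [(7,91/18) (36/5,5) (14,5) (14,11) (7,11)]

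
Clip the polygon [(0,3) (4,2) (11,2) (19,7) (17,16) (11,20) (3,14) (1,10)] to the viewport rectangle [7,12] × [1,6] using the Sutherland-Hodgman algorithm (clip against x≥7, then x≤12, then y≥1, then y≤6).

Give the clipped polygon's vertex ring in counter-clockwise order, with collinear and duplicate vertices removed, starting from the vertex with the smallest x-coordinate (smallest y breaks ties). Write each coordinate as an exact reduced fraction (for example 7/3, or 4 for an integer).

Clipped polygon: [(7,2) (11,2) (12,21/8) (12,6) (7,6)]

1. After x ≥ 7: [(7,2) (11,2) (19,7) (17,16) (11,20) (7,17)]
2. After x ≤ 12: [(7,2) (11,2) (12,21/8) (12,58/3) (11,20) (7,17)]
3. After y ≥ 1: [(7,2) (11,2) (12,21/8) (12,58/3) (11,20) (7,17)]
4. After y ≤ 6: [(7,6) (7,2) (11,2) (12,21/8) (12,6)]
5. Canonical ring: [(7,2) (11,2) (12,21/8) (12,6) (7,6)]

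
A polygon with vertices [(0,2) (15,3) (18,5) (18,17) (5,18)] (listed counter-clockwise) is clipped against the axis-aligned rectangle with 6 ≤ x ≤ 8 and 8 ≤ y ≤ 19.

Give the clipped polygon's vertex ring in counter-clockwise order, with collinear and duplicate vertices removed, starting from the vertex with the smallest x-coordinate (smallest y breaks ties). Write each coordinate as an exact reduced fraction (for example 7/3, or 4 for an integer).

Clipped polygon: [(6,8) (8,8) (8,231/13) (6,233/13)]

1. After x ≥ 6: [(6,12/5) (15,3) (18,5) (18,17) (6,233/13)]
2. After x ≤ 8: [(6,12/5) (8,38/15) (8,231/13) (6,233/13)]
3. After y ≥ 8: [(6,8) (8,8) (8,231/13) (6,233/13)]
4. After y ≤ 19: [(6,8) (8,8) (8,231/13) (6,233/13)]
5. Canonical ring: [(6,8) (8,8) (8,231/13) (6,233/13)]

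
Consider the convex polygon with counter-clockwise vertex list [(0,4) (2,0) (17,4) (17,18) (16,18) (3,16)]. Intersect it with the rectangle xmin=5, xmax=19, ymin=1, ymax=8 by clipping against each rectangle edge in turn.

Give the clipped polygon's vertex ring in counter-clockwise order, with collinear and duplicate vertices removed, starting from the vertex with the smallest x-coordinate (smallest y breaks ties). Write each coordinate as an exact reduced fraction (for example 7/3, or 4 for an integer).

1. After x ≥ 5: [(5,4/5) (17,4) (17,18) (16,18) (5,212/13)]
2. After x ≤ 19: [(5,4/5) (17,4) (17,18) (16,18) (5,212/13)]
3. After y ≥ 1: [(5,1) (23/4,1) (17,4) (17,18) (16,18) (5,212/13)]
4. After y ≤ 8: [(5,8) (5,1) (23/4,1) (17,4) (17,8)]
5. Canonical ring: [(5,1) (23/4,1) (17,4) (17,8) (5,8)]

Clipped polygon: [(5,1) (23/4,1) (17,4) (17,8) (5,8)]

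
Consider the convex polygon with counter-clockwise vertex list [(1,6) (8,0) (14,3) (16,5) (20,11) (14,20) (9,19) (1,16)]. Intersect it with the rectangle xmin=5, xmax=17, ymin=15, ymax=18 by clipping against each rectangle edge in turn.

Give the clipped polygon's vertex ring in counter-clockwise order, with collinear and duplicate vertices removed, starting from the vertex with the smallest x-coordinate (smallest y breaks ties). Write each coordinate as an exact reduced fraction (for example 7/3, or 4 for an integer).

1. After x ≥ 5: [(5,18/7) (8,0) (14,3) (16,5) (20,11) (14,20) (9,19) (5,35/2)]
2. After x ≤ 17: [(5,18/7) (8,0) (14,3) (16,5) (17,13/2) (17,31/2) (14,20) (9,19) (5,35/2)]
3. After y ≥ 15: [(5,15) (17,15) (17,31/2) (14,20) (9,19) (5,35/2)]
4. After y ≤ 18: [(5,15) (17,15) (17,31/2) (46/3,18) (19/3,18) (5,35/2)]
5. Canonical ring: [(5,15) (17,15) (17,31/2) (46/3,18) (19/3,18) (5,35/2)]

Clipped polygon: [(5,15) (17,15) (17,31/2) (46/3,18) (19/3,18) (5,35/2)]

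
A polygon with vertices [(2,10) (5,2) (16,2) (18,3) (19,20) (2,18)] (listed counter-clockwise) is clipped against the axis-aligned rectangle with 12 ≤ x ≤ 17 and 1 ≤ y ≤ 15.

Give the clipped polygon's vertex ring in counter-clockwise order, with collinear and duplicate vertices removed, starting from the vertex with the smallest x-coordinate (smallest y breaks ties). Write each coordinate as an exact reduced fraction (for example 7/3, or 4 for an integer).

1. After x ≥ 12: [(12,2) (16,2) (18,3) (19,20) (12,326/17)]
2. After x ≤ 17: [(12,2) (16,2) (17,5/2) (17,336/17) (12,326/17)]
3. After y ≥ 1: [(12,2) (16,2) (17,5/2) (17,336/17) (12,326/17)]
4. After y ≤ 15: [(12,15) (12,2) (16,2) (17,5/2) (17,15)]
5. Canonical ring: [(12,2) (16,2) (17,5/2) (17,15) (12,15)]

Clipped polygon: [(12,2) (16,2) (17,5/2) (17,15) (12,15)]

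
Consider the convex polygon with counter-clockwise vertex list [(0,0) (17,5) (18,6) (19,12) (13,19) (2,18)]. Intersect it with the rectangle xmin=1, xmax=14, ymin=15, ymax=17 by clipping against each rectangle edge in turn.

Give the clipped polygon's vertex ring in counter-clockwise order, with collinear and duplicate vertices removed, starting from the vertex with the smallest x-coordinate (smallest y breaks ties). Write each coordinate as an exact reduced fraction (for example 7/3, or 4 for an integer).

1. After x ≥ 1: [(1,9) (1,5/17) (17,5) (18,6) (19,12) (13,19) (2,18)]
2. After x ≤ 14: [(1,9) (1,5/17) (14,70/17) (14,107/6) (13,19) (2,18)]
3. After y ≥ 15: [(5/3,15) (14,15) (14,107/6) (13,19) (2,18)]
4. After y ≤ 17: [(17/9,17) (5/3,15) (14,15) (14,17)]
5. Canonical ring: [(5/3,15) (14,15) (14,17) (17/9,17)]

Clipped polygon: [(5/3,15) (14,15) (14,17) (17/9,17)]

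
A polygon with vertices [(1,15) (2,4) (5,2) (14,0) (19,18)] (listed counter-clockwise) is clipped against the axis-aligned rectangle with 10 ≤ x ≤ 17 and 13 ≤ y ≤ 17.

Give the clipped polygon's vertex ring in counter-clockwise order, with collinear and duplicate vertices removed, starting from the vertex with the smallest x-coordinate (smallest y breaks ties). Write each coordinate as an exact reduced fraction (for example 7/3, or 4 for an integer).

Clipped polygon: [(10,13) (17,13) (17,17) (13,17) (10,33/2)]

1. After x ≥ 10: [(10,33/2) (10,8/9) (14,0) (19,18)]
2. After x ≤ 17: [(17,53/3) (10,33/2) (10,8/9) (14,0) (17,54/5)]
3. After y ≥ 13: [(17,13) (17,53/3) (10,33/2) (10,13)]
4. After y ≤ 17: [(17,13) (17,17) (13,17) (10,33/2) (10,13)]
5. Canonical ring: [(10,13) (17,13) (17,17) (13,17) (10,33/2)]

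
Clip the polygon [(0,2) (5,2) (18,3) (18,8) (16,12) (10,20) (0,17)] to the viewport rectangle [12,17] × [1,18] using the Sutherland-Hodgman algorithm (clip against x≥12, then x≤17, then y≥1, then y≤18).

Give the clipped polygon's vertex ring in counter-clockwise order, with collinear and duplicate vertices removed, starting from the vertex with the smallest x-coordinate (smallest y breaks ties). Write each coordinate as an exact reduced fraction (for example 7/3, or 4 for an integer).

1. After x ≥ 12: [(12,33/13) (18,3) (18,8) (16,12) (12,52/3)]
2. After x ≤ 17: [(12,33/13) (17,38/13) (17,10) (16,12) (12,52/3)]
3. After y ≥ 1: [(12,33/13) (17,38/13) (17,10) (16,12) (12,52/3)]
4. After y ≤ 18: [(12,33/13) (17,38/13) (17,10) (16,12) (12,52/3)]
5. Canonical ring: [(12,33/13) (17,38/13) (17,10) (16,12) (12,52/3)]

Clipped polygon: [(12,33/13) (17,38/13) (17,10) (16,12) (12,52/3)]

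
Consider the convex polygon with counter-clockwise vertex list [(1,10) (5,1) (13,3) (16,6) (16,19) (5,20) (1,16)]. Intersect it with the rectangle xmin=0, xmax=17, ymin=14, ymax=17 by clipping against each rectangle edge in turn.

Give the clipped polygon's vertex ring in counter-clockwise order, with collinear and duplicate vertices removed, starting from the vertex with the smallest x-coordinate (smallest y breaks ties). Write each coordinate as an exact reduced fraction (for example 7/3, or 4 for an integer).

1. After x ≥ 0: [(1,10) (5,1) (13,3) (16,6) (16,19) (5,20) (1,16)]
2. After x ≤ 17: [(1,10) (5,1) (13,3) (16,6) (16,19) (5,20) (1,16)]
3. After y ≥ 14: [(1,14) (16,14) (16,19) (5,20) (1,16)]
4. After y ≤ 17: [(1,14) (16,14) (16,17) (2,17) (1,16)]
5. Canonical ring: [(1,14) (16,14) (16,17) (2,17) (1,16)]

Clipped polygon: [(1,14) (16,14) (16,17) (2,17) (1,16)]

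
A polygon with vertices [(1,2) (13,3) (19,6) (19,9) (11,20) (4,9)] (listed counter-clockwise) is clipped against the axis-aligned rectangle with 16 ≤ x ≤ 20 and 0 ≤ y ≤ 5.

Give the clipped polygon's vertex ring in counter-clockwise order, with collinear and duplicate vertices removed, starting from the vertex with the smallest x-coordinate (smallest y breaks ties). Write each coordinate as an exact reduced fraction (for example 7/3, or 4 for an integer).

1. After x ≥ 16: [(16,9/2) (19,6) (19,9) (16,105/8)]
2. After x ≤ 20: [(16,9/2) (19,6) (19,9) (16,105/8)]
3. After y ≥ 0: [(16,9/2) (19,6) (19,9) (16,105/8)]
4. After y ≤ 5: [(16,5) (16,9/2) (17,5)]
5. Canonical ring: [(16,9/2) (17,5) (16,5)]

Clipped polygon: [(16,9/2) (17,5) (16,5)]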